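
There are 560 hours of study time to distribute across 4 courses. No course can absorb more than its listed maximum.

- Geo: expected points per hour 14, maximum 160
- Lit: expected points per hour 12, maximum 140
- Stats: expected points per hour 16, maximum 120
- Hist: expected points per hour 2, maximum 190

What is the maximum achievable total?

Highest expected points per hour first: Stats 16 > Geo 14 > Lit 12 > Hist 2.
Stats: +120 to 120 (cap) — 440 left.
Geo: +160 to 160 (cap) — 280 left.
Give Lit 140 to hit its cap of 140 — 140 left.
Hist: +140 (room for 190) → 140. Pool exhausted.
Total = 14×160 + 12×140 + 16×120 + 2×140 = 6120.

6120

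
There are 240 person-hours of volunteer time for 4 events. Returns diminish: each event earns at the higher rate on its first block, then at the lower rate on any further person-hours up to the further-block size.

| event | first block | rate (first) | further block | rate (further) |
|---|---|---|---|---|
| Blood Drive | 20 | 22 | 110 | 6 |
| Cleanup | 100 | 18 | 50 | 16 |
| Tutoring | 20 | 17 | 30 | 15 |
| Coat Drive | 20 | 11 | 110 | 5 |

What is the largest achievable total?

Order all 8 blocks by rate: Blood Drive/tier1 22 > Cleanup/tier1 18 > Tutoring/tier1 17 > Cleanup/tier2 16 > Tutoring/tier2 15 > Coat Drive/tier1 11 > Blood Drive/tier2 6 > Coat Drive/tier2 5.
Fill Blood Drive tier1 block (20 at 22) — 220 left.
Fill Cleanup tier1 block (100 at 18) — 120 left.
Fill Tutoring tier1 block (20 at 17) — 100 left.
Cleanup/tier2 (16): +50 — 50 left.
Fill Tutoring tier2 block (30 at 15) — 20 left.
Coat Drive/tier1 (11): +20 — 0 left.
Total = 22×20 + 18×100 + 17×20 + 16×50 + 15×30 + 11×20 = 4050.

4050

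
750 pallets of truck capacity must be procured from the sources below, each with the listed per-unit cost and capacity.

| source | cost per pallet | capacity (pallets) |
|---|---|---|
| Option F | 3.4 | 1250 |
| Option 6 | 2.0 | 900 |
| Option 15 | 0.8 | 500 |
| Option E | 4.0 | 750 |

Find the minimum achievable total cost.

Use sources in increasing cost order.
Take 500 from Option 15 at 0.8 — need 250 more.
Option 6 (2.0): take the remaining 250 — done.
Option F, Option E: unused.
Cost = 500×0.8 + 250×2.0 = 900.

900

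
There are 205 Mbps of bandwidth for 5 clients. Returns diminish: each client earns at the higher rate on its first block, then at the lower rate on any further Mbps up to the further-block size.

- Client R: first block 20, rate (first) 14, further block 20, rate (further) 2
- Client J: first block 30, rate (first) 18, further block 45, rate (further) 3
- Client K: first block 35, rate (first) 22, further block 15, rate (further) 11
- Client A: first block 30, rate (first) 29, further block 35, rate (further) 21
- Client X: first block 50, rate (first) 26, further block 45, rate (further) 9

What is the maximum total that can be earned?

4550

Order all 10 blocks by rate: Client A/first 29 > Client X/first 26 > Client K/first 22 > Client A/second 21 > Client J/first 18 > Client R/first 14 > Client K/second 11 > Client X/second 9 > Client J/second 3 > Client R/second 2.
Client A first at 29: fill all 30 — 175 left.
Client X/first (26): +50 — 125 left.
Fill Client K first block (35 at 22) — 90 left.
Fill Client A second block (35 at 21) — 55 left.
Fill Client J first block (30 at 18) — 25 left.
Client R first at 14: fill all 20 — 5 left.
5 remain; put them into Client K second at 11.
Total = 29×30 + 26×50 + 22×35 + 21×35 + 18×30 + 14×20 + 11×5 = 4550.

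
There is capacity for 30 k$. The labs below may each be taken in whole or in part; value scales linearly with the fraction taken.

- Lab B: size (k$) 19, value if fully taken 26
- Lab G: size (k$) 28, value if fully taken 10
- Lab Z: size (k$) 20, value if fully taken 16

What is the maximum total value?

Rank by value-to-size ratio: Lab B 26/19≈1.37, Lab Z 16/20≈0.8, Lab G 10/28≈0.357.
Take all of Lab B (19 k$, value 26) — 11 k$ left.
Fill the last 11 k$ with part of Lab Z: 11/20 of it earns 8.8.
Total value = 34.8.

34.8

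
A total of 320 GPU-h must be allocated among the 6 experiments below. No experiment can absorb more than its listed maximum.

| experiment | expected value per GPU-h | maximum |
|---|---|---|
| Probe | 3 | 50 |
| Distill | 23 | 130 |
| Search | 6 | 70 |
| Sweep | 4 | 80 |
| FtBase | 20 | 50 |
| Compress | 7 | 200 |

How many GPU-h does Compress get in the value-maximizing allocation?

140

Rank by expected value per GPU-h: Distill 23 > FtBase 20 > Compress 7 > Search 6 > Sweep 4 > Probe 3.
Distill: +130 to 130 (cap) ; 190 left.
FtBase takes 50 to reach its cap of 50 ; 140 left.
Compress has room for 200 but only 140 remain, so it gets 140.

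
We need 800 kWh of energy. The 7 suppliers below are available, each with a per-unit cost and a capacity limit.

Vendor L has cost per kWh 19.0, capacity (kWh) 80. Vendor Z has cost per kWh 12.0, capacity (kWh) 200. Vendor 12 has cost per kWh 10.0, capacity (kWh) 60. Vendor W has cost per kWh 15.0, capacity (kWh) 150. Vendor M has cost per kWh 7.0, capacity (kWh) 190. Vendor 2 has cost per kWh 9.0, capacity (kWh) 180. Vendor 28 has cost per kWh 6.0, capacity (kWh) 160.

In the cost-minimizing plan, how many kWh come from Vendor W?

10

Fill from the cheapest supplier first.
Vendor 28 at 6.0: take all 160 kWh → 640 still needed.
Take 190 from Vendor M at 7.0 → need 450 more.
Take 180 from Vendor 2 at 9.0 → need 270 more.
Take 60 from Vendor 12 at 10.0 → need 210 more.
Vendor Z (12.0): use full 200 → 10 kWh to go.
Vendor W (15.0): take the remaining 10 → done.
Vendor L: unused.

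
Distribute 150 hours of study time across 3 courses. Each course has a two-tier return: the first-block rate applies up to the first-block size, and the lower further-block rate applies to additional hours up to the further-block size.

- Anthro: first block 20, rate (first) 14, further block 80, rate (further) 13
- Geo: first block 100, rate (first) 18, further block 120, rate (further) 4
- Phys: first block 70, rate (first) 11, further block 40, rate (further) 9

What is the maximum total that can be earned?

Order all 6 blocks by rate: Geo/first 18 > Anthro/first 14 > Anthro/second 13 > Phys/first 11 > Phys/second 9 > Geo/second 4.
Geo/first (18): +100 ; 50 left.
Fill Anthro first block (20 at 14) ; 30 left.
Anthro/second: +30 of 80 at 13; pool empty.
Total = 18×100 + 14×20 + 13×30 = 2470.

2470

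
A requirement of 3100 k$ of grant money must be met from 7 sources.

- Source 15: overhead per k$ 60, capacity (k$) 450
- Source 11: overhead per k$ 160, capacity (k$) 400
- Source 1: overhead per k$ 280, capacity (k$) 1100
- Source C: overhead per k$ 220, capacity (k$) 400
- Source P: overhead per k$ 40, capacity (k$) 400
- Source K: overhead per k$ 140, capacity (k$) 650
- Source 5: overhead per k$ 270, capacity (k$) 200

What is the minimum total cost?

508000

Fill from the cheapest source first.
Source P (40): use full 400 — 2700 k$ to go.
Source 15 at 60: take all 450 k$ — 2250 still needed.
Take 650 from Source K at 140 — need 1600 more.
Source 11 (160): use full 400 — 1200 k$ to go.
Source C at 220: take all 400 k$ — 800 still needed.
Take 200 from Source 5 at 270 — need 600 more.
Source 1 (280): take the remaining 600 — done.
Cost = 400×40 + 450×60 + 650×140 + 400×160 + 400×220 + 200×270 + 600×280 = 508000.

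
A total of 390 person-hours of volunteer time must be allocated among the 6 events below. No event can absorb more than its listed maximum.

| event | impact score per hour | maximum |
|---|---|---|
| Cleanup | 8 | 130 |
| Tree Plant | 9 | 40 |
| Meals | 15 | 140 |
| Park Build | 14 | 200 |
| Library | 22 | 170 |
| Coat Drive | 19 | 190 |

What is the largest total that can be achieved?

7800

Order the events by impact score per hour: Library 22 > Coat Drive 19 > Meals 15 > Park Build 14 > Tree Plant 9 > Cleanup 8.
Give Library 170 to hit its cap of 170 → 220 left.
Coat Drive takes 190 to reach its cap of 190 → 30 left.
Only 30 left; Meals takes them to reach 30.
Total = 15×30 + 22×170 + 19×190 = 7800.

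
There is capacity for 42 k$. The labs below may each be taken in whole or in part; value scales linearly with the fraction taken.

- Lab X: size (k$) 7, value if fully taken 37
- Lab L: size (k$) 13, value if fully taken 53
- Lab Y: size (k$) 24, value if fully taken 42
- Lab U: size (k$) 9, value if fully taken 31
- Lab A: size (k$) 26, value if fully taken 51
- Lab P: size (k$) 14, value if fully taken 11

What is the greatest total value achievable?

146.5

Best value per unit of size first: Lab X 37/7≈5.29, Lab L 53/13≈4.08, Lab U 31/9≈3.44, Lab A 51/26≈1.96, Lab Y 42/24≈1.75, Lab P 11/14≈0.786.
Lab X: take in full, 7 k$ for value 37 → 35 left.
All 13 k$ of Lab L fit (value 53) → 22 remain.
Take all of Lab U (9 k$, value 31) → 13 k$ left.
Only 13 k$ remain; take 13/26 of Lab A for value 51×13/26 = 25.5.
Total value = 146.5.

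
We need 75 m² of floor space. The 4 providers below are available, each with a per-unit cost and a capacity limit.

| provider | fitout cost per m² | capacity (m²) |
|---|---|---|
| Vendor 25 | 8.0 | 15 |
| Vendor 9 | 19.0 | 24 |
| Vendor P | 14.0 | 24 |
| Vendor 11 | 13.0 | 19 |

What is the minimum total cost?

1026

Use providers in increasing cost order.
Vendor 25 at 8.0: take all 15 m² — 60 still needed.
Vendor 11 at 13.0: take all 19 m² — 41 still needed.
Vendor P (14.0): use full 24 — 17 m² to go.
Vendor 9 (19.0): take the remaining 17 — done.
Cost = 15×8.0 + 19×13.0 + 24×14.0 + 17×19.0 = 1026.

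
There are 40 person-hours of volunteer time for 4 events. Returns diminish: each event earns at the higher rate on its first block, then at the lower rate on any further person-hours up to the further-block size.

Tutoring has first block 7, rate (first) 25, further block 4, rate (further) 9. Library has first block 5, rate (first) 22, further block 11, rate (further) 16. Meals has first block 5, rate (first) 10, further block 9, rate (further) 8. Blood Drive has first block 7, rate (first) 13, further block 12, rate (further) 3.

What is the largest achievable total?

Rank every tier by rate: Tutoring/first 25 > Library/first 22 > Library/second 16 > Blood Drive/first 13 > Meals/first 10 > Tutoring/second 9 > Meals/second 8 > Blood Drive/second 3.
Tutoring first at 25: fill all 7 — 33 left.
Fill Library first block (5 at 22) — 28 left.
Fill Library second block (11 at 16) — 17 left.
Blood Drive/first (13): +7 — 10 left.
Meals/first (10): +5 — 5 left.
Fill Tutoring second block (4 at 9) — 1 left.
Meals second at 8: only 1 left, fill 1.
Total = 25×7 + 22×5 + 16×11 + 13×7 + 10×5 + 9×4 + 8×1 = 646.

646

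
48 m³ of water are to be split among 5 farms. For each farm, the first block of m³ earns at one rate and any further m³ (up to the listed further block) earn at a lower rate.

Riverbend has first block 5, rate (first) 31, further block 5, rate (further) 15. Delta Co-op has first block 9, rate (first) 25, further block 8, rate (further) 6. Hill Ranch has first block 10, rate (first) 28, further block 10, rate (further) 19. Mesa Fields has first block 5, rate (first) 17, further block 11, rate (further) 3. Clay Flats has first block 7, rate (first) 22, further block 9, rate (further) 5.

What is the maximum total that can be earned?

1119

Rank every tier by rate: Riverbend/first 31 > Hill Ranch/first 28 > Delta Co-op/first 25 > Clay Flats/first 22 > Hill Ranch/second 19 > Mesa Fields/first 17 > Riverbend/second 15 > Delta Co-op/second 6 > Clay Flats/second 5 > Mesa Fields/second 3.
Fill Riverbend first block (5 at 31) → 43 left.
Fill Hill Ranch first block (10 at 28) → 33 left.
Fill Delta Co-op first block (9 at 25) → 24 left.
Fill Clay Flats first block (7 at 22) → 17 left.
Fill Hill Ranch second block (10 at 19) → 7 left.
Mesa Fields/first (17): +5 → 2 left.
Riverbend/second: +2 of 5 at 15; pool empty.
Total = 31×5 + 28×10 + 25×9 + 22×7 + 19×10 + 17×5 + 15×2 = 1119.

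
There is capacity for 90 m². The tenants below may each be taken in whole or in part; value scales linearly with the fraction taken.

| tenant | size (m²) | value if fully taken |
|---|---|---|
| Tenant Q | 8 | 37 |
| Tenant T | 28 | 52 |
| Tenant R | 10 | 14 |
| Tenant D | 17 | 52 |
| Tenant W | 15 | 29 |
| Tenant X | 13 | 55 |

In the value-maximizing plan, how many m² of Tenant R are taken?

Rank by value-to-size ratio: Tenant Q 37/8≈4.62, Tenant X 55/13≈4.23, Tenant D 52/17≈3.06, Tenant W 29/15≈1.93, Tenant T 52/28≈1.86, Tenant R 14/10≈1.4.
Take all of Tenant Q (8 m², value 37) → 82 m² left.
Tenant X: take in full, 13 m² for value 55 → 69 left.
Tenant D: take in full, 17 m² for value 52 → 52 left.
Take all of Tenant W (15 m², value 29) → 37 m² left.
Take all of Tenant T (28 m², value 52) → 9 m² left.
9 m² left: a 9/10 share of Tenant R gives 14×9/10 = 12.6.

9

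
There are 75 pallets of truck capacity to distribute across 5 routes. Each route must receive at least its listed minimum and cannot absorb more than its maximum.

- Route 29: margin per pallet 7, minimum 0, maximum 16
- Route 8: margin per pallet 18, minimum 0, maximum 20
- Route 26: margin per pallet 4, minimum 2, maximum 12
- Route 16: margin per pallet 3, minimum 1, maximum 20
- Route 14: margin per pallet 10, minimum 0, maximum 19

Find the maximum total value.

734

Meeting every minimum uses 0+0+2+1+0 = 3 pallets, leaving 72.
Order the routes by margin per pallet: Route 8 18 > Route 14 10 > Route 29 7 > Route 26 4 > Route 16 3.
Route 8: +20 to 20 (cap) → 52 left.
Give Route 14 19 more to hit its cap of 19 → 33 left.
Route 29: +16 to 16 (cap) → 17 left.
Route 26 takes 10 more to reach its cap of 12 → 7 left.
Route 16: +7 (room for 19) → 8. Pool exhausted.
Total = 7×16 + 18×20 + 4×12 + 3×8 + 10×19 = 734.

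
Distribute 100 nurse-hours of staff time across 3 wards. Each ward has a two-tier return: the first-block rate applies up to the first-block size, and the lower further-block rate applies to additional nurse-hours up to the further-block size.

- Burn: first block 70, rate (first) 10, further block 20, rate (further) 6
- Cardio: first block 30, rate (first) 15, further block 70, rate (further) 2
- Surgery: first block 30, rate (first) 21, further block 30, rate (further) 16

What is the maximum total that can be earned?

1660

Treat each block as its own option and order by rate: Surgery/T1 21 > Surgery/T2 16 > Cardio/T1 15 > Burn/T1 10 > Burn/T2 6 > Cardio/T2 2.
Surgery/T1 (21): +30 ; 70 left.
Fill Surgery T2 block (30 at 16) ; 40 left.
Fill Cardio T1 block (30 at 15) ; 10 left.
Burn T1 at 10: only 10 left, fill 10.
Total = 21×30 + 16×30 + 15×30 + 10×10 = 1660.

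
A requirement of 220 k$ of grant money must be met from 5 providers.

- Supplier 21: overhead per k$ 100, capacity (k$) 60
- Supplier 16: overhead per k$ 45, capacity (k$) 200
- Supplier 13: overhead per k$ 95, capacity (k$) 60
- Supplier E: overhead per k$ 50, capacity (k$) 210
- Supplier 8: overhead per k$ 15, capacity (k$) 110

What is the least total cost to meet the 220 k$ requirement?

Cheapest first:
Supplier 8 (15): use full 110 — 110 k$ to go.
Take 110 from Supplier 16 at 45 to finish.
Supplier E, Supplier 13, Supplier 21: unused.
Cost = 110×15 + 110×45 = 6600.

6600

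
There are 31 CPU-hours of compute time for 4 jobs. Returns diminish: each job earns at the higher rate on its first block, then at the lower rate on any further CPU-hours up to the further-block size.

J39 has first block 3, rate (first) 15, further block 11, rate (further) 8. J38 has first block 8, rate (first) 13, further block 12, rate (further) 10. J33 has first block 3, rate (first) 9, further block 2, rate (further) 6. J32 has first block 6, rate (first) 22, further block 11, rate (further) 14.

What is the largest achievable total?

Treat each block as its own option and order by rate: J32/tier1 22 > J39/tier1 15 > J32/tier2 14 > J38/tier1 13 > J38/tier2 10 > J33/tier1 9 > J39/tier2 8 > J33/tier2 6.
J32/tier1 (22): +6 → 25 left.
J39/tier1 (15): +3 → 22 left.
J32/tier2 (14): +11 → 11 left.
J38 tier1 at 13: fill all 8 → 3 left.
J38/tier2: +3 of 12 at 10; pool empty.
Total = 22×6 + 15×3 + 14×11 + 13×8 + 10×3 = 465.

465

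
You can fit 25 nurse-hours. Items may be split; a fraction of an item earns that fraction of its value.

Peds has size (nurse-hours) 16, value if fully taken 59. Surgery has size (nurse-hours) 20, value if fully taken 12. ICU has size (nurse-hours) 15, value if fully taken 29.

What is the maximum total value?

76.4

Rank by value-to-size ratio: Peds 59/16≈3.69, ICU 29/15≈1.93, Surgery 12/20≈0.6.
All 16 nurse-hours of Peds fit (value 59) — 9 remain.
Fill the last 9 nurse-hours with part of ICU: 9/15 of it earns 17.4.
Total value = 76.4.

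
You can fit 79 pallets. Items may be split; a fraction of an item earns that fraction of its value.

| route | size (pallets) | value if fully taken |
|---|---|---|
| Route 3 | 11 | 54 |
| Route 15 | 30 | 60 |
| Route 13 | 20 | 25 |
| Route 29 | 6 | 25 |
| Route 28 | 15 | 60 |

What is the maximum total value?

Best value per unit of size first: Route 3 54/11≈4.91, Route 29 25/6≈4.17, Route 28 60/15≈4, Route 15 60/30≈2, Route 13 25/20≈1.25.
Route 3: take in full, 11 pallets for value 54 → 68 left.
All 6 pallets of Route 29 fit (value 25) → 62 remain.
Take all of Route 28 (15 pallets, value 60) → 47 pallets left.
All 30 pallets of Route 15 fit (value 60) → 17 remain.
Fill the last 17 pallets with part of Route 13: 17/20 of it earns 21.25.
Total value = 220.25.

220.25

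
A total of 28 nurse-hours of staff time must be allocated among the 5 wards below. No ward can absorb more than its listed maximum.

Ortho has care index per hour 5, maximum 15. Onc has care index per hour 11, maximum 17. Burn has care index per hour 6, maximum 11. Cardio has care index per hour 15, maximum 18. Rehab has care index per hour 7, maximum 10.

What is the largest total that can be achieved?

Order the wards by care index per hour: Cardio 15 > Onc 11 > Rehab 7 > Burn 6 > Ortho 5.
Give Cardio 18 to hit its cap of 18 ; 10 left.
Onc: +10 (room for 17) → 10. Pool exhausted.
Total = 11×10 + 15×18 = 380.

380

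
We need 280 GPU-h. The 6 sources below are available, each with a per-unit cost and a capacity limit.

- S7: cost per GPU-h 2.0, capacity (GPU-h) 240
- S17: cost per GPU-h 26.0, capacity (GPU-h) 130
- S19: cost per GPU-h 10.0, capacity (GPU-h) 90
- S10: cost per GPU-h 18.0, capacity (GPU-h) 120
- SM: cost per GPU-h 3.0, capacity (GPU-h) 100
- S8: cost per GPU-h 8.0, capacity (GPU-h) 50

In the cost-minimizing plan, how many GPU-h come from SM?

Cheapest first:
S7 at 2.0: take all 240 GPU-h → 40 still needed.
SM at 3.0: take 40 of its 100 → requirement met.
S8, S19, S10, S17: unused.

40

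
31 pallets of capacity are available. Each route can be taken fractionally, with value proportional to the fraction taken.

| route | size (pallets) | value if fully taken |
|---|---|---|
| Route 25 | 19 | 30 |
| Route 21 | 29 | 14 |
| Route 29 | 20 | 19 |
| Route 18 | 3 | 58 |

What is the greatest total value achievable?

Sort by value density: Route 18 58/3≈19.3, Route 25 30/19≈1.58, Route 29 19/20≈0.95, Route 21 14/29≈0.483.
Route 18: take in full, 3 pallets for value 58 ; 28 left.
Route 25: take in full, 19 pallets for value 30 ; 9 left.
Fill the last 9 pallets with part of Route 29: 9/20 of it earns 8.55.
Total value = 96.55.

96.55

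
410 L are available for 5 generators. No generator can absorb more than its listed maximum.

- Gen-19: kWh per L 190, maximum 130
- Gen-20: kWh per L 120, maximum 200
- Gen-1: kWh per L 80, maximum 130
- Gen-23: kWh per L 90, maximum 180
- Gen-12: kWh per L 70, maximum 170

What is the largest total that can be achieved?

Order the generators by kWh per L: Gen-19 190 > Gen-20 120 > Gen-23 90 > Gen-1 80 > Gen-12 70.
Gen-19: +130 to 130 (cap) — 280 left.
Gen-20 takes 200 to reach its cap of 200 — 80 left.
Only 80 left; Gen-23 takes them to reach 80.
Total = 190×130 + 120×200 + 90×80 = 55900.

55900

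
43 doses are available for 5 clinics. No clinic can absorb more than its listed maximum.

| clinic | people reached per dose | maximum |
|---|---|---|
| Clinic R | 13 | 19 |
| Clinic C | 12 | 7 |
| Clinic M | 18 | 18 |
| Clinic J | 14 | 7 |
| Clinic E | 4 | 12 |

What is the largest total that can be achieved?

Order the clinics by people reached per dose: Clinic M 18 > Clinic J 14 > Clinic R 13 > Clinic C 12 > Clinic E 4.
Clinic M takes 18 to reach its cap of 18 — 25 left.
Give Clinic J 7 to hit its cap of 7 — 18 left.
Only 18 left; Clinic R takes them to reach 18.
Total = 13×18 + 18×18 + 14×7 = 656.

656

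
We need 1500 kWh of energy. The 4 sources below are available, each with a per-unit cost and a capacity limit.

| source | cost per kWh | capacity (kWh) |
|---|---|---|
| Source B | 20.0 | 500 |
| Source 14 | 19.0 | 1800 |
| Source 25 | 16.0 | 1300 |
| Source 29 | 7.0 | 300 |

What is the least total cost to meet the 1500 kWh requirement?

Cheapest first:
Take 300 from Source 29 at 7.0 → need 1200 more.
Source 25 at 16.0: take 1200 of its 1300 → requirement met.
Source 14, Source B: unused.
Cost = 300×7.0 + 1200×16.0 = 21300.

21300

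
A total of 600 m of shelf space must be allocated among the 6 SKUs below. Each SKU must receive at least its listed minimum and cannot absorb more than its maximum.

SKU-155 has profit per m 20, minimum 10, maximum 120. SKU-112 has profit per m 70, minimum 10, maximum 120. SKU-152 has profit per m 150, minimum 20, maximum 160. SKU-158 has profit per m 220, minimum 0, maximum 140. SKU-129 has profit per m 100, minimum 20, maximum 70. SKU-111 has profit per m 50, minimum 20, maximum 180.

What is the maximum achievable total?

Meeting every minimum uses 10+10+20+0+20+20 = 80 m, leaving 520.
Order the SKUs by profit per m: SKU-158 220 > SKU-152 150 > SKU-129 100 > SKU-112 70 > SKU-111 50 > SKU-155 20.
SKU-158 takes 140 more to reach its cap of 140 — 380 left.
SKU-152 takes 140 more to reach its cap of 160 — 240 left.
SKU-129 takes 50 more to reach its cap of 70 — 190 left.
SKU-112 takes 110 more to reach its cap of 120 — 80 left.
SKU-111 has room for 160 more but only 80 remain, so it gets 100.
Total = 20×10 + 70×120 + 150×160 + 220×140 + 100×70 + 50×100 = 75400.

75400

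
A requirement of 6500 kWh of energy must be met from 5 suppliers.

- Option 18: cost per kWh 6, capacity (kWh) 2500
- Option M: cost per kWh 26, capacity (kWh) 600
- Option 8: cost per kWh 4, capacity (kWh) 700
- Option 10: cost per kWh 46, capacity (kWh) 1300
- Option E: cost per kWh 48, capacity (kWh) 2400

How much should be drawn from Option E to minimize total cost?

Fill from the cheapest supplier first.
Option 8 (4): use full 700 — 5800 kWh to go.
Take 2500 from Option 18 at 6 — need 3300 more.
Option M (26): use full 600 — 2700 kWh to go.
Option 10 at 46: take all 1300 kWh — 1400 still needed.
Option E at 48: take 1400 of its 2400 — requirement met.

1400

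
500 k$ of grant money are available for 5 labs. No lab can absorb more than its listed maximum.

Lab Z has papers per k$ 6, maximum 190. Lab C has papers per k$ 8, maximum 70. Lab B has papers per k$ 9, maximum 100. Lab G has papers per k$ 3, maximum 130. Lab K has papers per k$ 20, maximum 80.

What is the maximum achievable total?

4380

Rank by papers per k$: Lab K 20 > Lab B 9 > Lab C 8 > Lab Z 6 > Lab G 3.
Give Lab K 80 to hit its cap of 80 → 420 left.
Lab B takes 100 to reach its cap of 100 → 320 left.
Give Lab C 70 to hit its cap of 70 → 250 left.
Give Lab Z 190 to hit its cap of 190 → 60 left.
Lab G: +60 (room for 130) → 60. Pool exhausted.
Total = 6×190 + 8×70 + 9×100 + 3×60 + 20×80 = 4380.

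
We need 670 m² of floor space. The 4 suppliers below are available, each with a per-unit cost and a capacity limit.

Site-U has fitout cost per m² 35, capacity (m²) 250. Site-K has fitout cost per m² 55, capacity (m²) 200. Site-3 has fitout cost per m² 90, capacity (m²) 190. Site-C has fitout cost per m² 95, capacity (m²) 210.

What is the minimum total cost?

39700

Cheapest first:
Site-U (35): use full 250 ; 420 m² to go.
Site-K at 55: take all 200 m² ; 220 still needed.
Take 190 from Site-3 at 90 ; need 30 more.
Site-C at 95: take 30 of its 210 ; requirement met.
Cost = 250×35 + 200×55 + 190×90 + 30×95 = 39700.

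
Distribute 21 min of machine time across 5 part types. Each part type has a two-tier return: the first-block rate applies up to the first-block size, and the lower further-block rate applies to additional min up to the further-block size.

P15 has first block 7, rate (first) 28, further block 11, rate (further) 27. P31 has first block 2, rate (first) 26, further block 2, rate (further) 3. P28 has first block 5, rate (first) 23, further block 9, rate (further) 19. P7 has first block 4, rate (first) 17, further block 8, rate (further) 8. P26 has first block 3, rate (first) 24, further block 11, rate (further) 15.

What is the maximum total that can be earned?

Order all 10 blocks by rate: P15/tier1 28 > P15/tier2 27 > P31/tier1 26 > P26/tier1 24 > P28/tier1 23 > P28/tier2 19 > P7/tier1 17 > P26/tier2 15 > P7/tier2 8 > P31/tier2 3.
P15 tier1 at 28: fill all 7 — 14 left.
P15 tier2 at 27: fill all 11 — 3 left.
P31 tier1 at 26: fill all 2 — 1 left.
P26 tier1 at 24: only 1 left, fill 1.
Total = 28×7 + 27×11 + 26×2 + 24×1 = 569.

569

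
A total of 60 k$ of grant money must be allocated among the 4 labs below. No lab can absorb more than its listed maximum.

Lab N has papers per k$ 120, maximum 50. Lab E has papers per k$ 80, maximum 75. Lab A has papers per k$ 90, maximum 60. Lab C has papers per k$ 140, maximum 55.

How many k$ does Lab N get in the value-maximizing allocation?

Order the labs by papers per k$: Lab C 140 > Lab N 120 > Lab A 90 > Lab E 80.
Give Lab C 55 to hit its cap of 55 — 5 left.
Lab N has room for 50 but only 5 remain, so it gets 5.

5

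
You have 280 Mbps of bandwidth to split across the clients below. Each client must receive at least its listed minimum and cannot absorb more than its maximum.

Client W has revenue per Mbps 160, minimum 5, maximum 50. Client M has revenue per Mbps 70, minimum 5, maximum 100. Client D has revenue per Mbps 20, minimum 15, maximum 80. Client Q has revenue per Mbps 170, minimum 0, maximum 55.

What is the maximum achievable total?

Meeting every minimum uses 5+5+15+0 = 25 Mbps, leaving 255.
Order the clients by revenue per Mbps: Client Q 170 > Client W 160 > Client M 70 > Client D 20.
Client Q: +55 to 55 (cap) — 200 left.
Give Client W 45 more to hit its cap of 50 — 155 left.
Give Client M 95 more to hit its cap of 100 — 60 left.
Client D: +60 (room for 65) → 75. Pool exhausted.
Total = 160×50 + 70×100 + 20×75 + 170×55 = 25850.

25850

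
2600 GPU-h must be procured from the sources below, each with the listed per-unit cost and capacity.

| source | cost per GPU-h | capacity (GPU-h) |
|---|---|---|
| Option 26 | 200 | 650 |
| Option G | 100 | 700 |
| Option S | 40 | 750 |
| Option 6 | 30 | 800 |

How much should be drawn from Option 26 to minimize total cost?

350

Fill from the cheapest source first.
Option 6 (30): use full 800 → 1800 GPU-h to go.
Take 750 from Option S at 40 → need 1050 more.
Option G (100): use full 700 → 350 GPU-h to go.
Take 350 from Option 26 at 200 to finish.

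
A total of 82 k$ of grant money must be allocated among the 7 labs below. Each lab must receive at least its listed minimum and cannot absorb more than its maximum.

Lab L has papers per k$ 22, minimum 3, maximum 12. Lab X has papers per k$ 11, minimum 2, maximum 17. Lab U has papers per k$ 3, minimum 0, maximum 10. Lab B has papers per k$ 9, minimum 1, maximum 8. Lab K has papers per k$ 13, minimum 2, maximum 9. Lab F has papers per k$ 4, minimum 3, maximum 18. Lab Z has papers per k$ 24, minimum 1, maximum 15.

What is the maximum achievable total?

1081

Meeting every minimum uses 3+2+0+1+2+3+1 = 12 k$, leaving 70.
Rank by papers per k$: Lab Z 24 > Lab L 22 > Lab K 13 > Lab X 11 > Lab B 9 > Lab F 4 > Lab U 3.
Lab Z takes 14 more to reach its cap of 15 ; 56 left.
Give Lab L 9 more to hit its cap of 12 ; 47 left.
Lab K: +7 to 9 (cap) ; 40 left.
Lab X takes 15 more to reach its cap of 17 ; 25 left.
Give Lab B 7 more to hit its cap of 8 ; 18 left.
Lab F: +15 to 18 (cap) ; 3 left.
Lab U: +3 (room for 10) → 3. Pool exhausted.
Total = 22×12 + 11×17 + 3×3 + 9×8 + 13×9 + 4×18 + 24×15 = 1081.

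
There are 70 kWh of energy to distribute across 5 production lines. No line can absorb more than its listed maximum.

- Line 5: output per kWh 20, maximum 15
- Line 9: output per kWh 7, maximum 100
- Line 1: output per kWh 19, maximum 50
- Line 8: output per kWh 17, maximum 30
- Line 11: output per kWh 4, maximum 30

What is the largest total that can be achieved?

1335

Rank by output per kWh: Line 5 20 > Line 1 19 > Line 8 17 > Line 9 7 > Line 11 4.
Line 5 takes 15 to reach its cap of 15 ; 55 left.
Line 1 takes 50 to reach its cap of 50 ; 5 left.
Line 8 has room for 30 but only 5 remain, so it gets 5.
Total = 20×15 + 19×50 + 17×5 = 1335.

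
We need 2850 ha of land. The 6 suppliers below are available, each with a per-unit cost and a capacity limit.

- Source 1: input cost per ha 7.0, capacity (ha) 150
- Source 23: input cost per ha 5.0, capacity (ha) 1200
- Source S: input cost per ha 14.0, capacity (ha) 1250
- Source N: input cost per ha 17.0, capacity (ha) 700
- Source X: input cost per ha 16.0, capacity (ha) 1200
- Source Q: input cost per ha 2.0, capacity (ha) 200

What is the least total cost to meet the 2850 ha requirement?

Cheapest first:
Source Q (2.0): use full 200 — 2650 ha to go.
Source 23 (5.0): use full 1200 — 1450 ha to go.
Source 1 at 7.0: take all 150 ha — 1300 still needed.
Take 1250 from Source S at 14.0 — need 50 more.
Take 50 from Source X at 16.0 to finish.
Source N: unused.
Cost = 200×2.0 + 1200×5.0 + 150×7.0 + 1250×14.0 + 50×16.0 = 25750.

25750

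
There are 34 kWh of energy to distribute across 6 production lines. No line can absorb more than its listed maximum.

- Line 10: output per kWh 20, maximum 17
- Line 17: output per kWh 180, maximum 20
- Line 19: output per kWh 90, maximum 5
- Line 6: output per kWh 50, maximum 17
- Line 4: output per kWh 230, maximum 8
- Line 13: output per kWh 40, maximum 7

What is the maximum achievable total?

5940

Rank by output per kWh: Line 4 230 > Line 17 180 > Line 19 90 > Line 6 50 > Line 13 40 > Line 10 20.
Line 4: +8 to 8 (cap) → 26 left.
Line 17 takes 20 to reach its cap of 20 → 6 left.
Line 19 takes 5 to reach its cap of 5 → 1 left.
Line 6 has room for 17 but only 1 remain, so it gets 1.
Total = 180×20 + 90×5 + 50×1 + 230×8 = 5940.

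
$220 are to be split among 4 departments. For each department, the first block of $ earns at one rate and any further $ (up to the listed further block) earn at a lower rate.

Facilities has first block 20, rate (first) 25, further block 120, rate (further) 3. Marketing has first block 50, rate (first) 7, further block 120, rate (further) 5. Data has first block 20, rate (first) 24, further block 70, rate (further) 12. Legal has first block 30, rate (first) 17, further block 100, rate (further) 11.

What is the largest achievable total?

3210

Order all 8 blocks by rate: Facilities/first 25 > Data/first 24 > Legal/first 17 > Data/second 12 > Legal/second 11 > Marketing/first 7 > Marketing/second 5 > Facilities/second 3.
Fill Facilities first block (20 at 25) ; 200 left.
Data/first (24): +20 ; 180 left.
Legal first at 17: fill all 30 ; 150 left.
Data/second (12): +70 ; 80 left.
Legal second at 11: only 80 left, fill 80.
Total = 25×20 + 24×20 + 17×30 + 12×70 + 11×80 = 3210.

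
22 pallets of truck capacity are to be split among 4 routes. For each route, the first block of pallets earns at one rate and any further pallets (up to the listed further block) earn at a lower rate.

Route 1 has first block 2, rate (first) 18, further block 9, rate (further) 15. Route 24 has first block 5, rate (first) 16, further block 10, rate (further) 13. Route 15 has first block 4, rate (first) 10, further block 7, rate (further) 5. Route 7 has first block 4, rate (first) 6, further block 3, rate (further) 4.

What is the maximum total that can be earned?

329

Treat each block as its own option and order by rate: Route 1/first 18 > Route 24/first 16 > Route 1/second 15 > Route 24/second 13 > Route 15/first 10 > Route 7/first 6 > Route 15/second 5 > Route 7/second 4.
Route 1 first at 18: fill all 2 → 20 left.
Route 24/first (16): +5 → 15 left.
Route 1/second (15): +9 → 6 left.
6 remain; put them into Route 24 second at 13.
Total = 18×2 + 16×5 + 15×9 + 13×6 = 329.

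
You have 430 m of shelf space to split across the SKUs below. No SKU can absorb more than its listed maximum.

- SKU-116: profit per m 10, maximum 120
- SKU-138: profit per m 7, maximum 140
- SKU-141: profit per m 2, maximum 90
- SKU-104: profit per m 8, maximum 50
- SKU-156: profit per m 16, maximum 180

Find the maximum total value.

5040

Highest profit per m first: SKU-156 16 > SKU-116 10 > SKU-104 8 > SKU-138 7 > SKU-141 2.
SKU-156: +180 to 180 (cap) → 250 left.
Give SKU-116 120 to hit its cap of 120 → 130 left.
SKU-104 takes 50 to reach its cap of 50 → 80 left.
Only 80 left; SKU-138 takes them to reach 80.
Total = 10×120 + 7×80 + 8×50 + 16×180 = 5040.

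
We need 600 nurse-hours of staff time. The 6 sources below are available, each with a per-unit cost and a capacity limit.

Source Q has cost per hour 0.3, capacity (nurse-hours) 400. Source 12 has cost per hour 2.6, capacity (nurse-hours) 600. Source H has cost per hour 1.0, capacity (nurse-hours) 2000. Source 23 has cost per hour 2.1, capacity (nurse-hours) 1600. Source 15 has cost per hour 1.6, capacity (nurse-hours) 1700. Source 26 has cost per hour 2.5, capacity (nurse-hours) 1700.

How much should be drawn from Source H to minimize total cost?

200

Use sources in increasing cost order.
Take 400 from Source Q at 0.3 → need 200 more.
Source H at 1.0: take 200 of its 2000 → requirement met.
Source 15, Source 23, Source 26, Source 12: unused.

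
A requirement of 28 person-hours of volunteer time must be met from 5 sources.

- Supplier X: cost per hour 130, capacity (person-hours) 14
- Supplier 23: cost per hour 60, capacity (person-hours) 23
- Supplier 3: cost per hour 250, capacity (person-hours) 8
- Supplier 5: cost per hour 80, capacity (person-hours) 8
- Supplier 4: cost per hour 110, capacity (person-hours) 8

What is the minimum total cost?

Cheapest first:
Take 23 from Supplier 23 at 60 ; need 5 more.
Take 5 from Supplier 5 at 80 to finish.
Supplier 4, Supplier X, Supplier 3: unused.
Cost = 23×60 + 5×80 = 1780.

1780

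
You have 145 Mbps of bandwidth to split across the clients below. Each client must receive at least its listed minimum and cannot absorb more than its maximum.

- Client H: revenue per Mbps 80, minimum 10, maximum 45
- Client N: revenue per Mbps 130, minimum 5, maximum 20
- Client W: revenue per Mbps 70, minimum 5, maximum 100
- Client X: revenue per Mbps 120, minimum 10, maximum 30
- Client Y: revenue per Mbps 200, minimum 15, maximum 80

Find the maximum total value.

Meeting every minimum uses 10+5+5+10+15 = 45 Mbps, leaving 100.
Highest revenue per Mbps first: Client Y 200 > Client N 130 > Client X 120 > Client H 80 > Client W 70.
Give Client Y 65 more to hit its cap of 80 ; 35 left.
Client N: +15 to 20 (cap) ; 20 left.
Client X takes 20 more to reach its cap of 30 ; 0 left.
Total = 80×10 + 130×20 + 70×5 + 120×30 + 200×80 = 23350.

23350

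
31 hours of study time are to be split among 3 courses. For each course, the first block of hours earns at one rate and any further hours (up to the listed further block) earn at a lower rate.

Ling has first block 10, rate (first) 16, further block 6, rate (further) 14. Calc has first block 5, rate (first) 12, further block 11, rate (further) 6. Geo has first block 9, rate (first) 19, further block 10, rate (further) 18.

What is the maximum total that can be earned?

539

Rank every tier by rate: Geo/T1 19 > Geo/T2 18 > Ling/T1 16 > Ling/T2 14 > Calc/T1 12 > Calc/T2 6.
Fill Geo T1 block (9 at 19) — 22 left.
Fill Geo T2 block (10 at 18) — 12 left.
Fill Ling T1 block (10 at 16) — 2 left.
Ling T2 at 14: only 2 left, fill 2.
Total = 19×9 + 18×10 + 16×10 + 14×2 = 539.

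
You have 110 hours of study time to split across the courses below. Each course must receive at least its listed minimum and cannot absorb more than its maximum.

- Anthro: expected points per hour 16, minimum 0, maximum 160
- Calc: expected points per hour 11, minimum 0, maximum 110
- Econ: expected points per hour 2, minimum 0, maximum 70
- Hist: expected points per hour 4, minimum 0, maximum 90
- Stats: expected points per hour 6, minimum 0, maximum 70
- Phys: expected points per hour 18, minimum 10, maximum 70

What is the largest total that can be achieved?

1900

Meeting every minimum uses 0+0+0+0+0+10 = 10 hours, leaving 100.
Highest expected points per hour first: Phys 18 > Anthro 16 > Calc 11 > Stats 6 > Hist 4 > Econ 2.
Give Phys 60 more to hit its cap of 70 — 40 left.
Anthro has room for 160 more but only 40 remain, so it gets 40.
Total = 16×40 + 18×70 = 1900.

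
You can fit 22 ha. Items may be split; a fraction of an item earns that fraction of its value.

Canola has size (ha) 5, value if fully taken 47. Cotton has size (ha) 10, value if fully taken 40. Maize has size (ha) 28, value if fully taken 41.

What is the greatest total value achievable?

Best value per unit of size first: Canola 47/5≈9.4, Cotton 40/10≈4, Maize 41/28≈1.46.
Take all of Canola (5 ha, value 47) ; 17 ha left.
Cotton: take in full, 10 ha for value 40 ; 7 left.
Fill the last 7 ha with part of Maize: 7/28 of it earns 10.25.
Total value = 97.25.

97.25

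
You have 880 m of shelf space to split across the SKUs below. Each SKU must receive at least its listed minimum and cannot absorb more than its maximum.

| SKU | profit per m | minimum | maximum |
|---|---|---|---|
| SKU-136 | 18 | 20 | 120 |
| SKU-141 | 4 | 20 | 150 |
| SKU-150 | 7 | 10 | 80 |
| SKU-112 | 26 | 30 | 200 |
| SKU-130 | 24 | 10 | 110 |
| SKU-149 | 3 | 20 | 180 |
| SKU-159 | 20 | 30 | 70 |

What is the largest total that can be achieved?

Meeting every minimum uses 20+20+10+30+10+20+30 = 140 m, leaving 740.
Rank by profit per m: SKU-112 26 > SKU-130 24 > SKU-159 20 > SKU-136 18 > SKU-150 7 > SKU-141 4 > SKU-149 3.
Give SKU-112 170 more to hit its cap of 200 ; 570 left.
SKU-130: +100 to 110 (cap) ; 470 left.
SKU-159 takes 40 more to reach its cap of 70 ; 430 left.
SKU-136 takes 100 more to reach its cap of 120 ; 330 left.
SKU-150: +70 to 80 (cap) ; 260 left.
Give SKU-141 130 more to hit its cap of 150 ; 130 left.
SKU-149 has room for 160 more but only 130 remain, so it gets 150.
Total = 18×120 + 4×150 + 7×80 + 26×200 + 24×110 + 3×150 + 20×70 = 13010.

13010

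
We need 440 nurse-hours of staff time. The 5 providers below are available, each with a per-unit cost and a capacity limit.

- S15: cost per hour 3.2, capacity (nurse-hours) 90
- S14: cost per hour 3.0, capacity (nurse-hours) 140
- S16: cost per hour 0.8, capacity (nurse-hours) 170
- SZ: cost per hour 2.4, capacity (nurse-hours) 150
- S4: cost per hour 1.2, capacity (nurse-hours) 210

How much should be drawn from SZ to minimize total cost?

Fill from the cheapest provider first.
S16 at 0.8: take all 170 nurse-hours ; 270 still needed.
S4 (1.2): use full 210 ; 60 nurse-hours to go.
SZ (2.4): take the remaining 60 ; done.
S14, S15: unused.

60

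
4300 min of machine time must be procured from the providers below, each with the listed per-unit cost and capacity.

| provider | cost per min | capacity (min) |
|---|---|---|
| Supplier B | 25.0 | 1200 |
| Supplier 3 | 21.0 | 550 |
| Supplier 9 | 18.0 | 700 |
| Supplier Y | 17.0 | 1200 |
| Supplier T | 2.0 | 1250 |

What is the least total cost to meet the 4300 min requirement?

Fill from the cheapest provider first.
Supplier T at 2.0: take all 1250 min → 3050 still needed.
Supplier Y (17.0): use full 1200 → 1850 min to go.
Supplier 9 at 18.0: take all 700 min → 1150 still needed.
Supplier 3 (21.0): use full 550 → 600 min to go.
Take 600 from Supplier B at 25.0 to finish.
Cost = 1250×2.0 + 1200×17.0 + 700×18.0 + 550×21.0 + 600×25.0 = 62050.

62050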